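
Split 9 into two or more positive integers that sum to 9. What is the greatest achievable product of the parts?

27

Let prod[k] be the best product for length k (with at least one cut). For each first piece i, the rest contributes max(k−i, prod[k−i]).
Small cases: prod[2]=1, prod[3]=2, prod[4]=4.
prod[5] = 2*max(3,2) = 2*3 = 6
prod[6] = 3*max(3,2) = 3*3 = 9
prod[7] = 2*max(5,6) = 2*6 = 12
prod[8] = 2*max(6,9) = 2*9 = 18
prod[9] = 3*max(6,9) = 3*9 = 27
One optimal split: 3 + 3 + 3; product 3*3*3 = 27.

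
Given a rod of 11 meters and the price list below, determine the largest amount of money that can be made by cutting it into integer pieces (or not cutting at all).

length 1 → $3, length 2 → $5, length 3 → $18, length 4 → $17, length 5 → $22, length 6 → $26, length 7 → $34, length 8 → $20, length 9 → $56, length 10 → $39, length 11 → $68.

68

Consider every possible first cut. r[k] is the best of p[i]+r[k−i] over all sellable i≤k.
r[1] = 3
r[2] = max(3+3, 5+0) = 6
r[3] = max(3+6, 5+3, 18+0) = 18
r[4] = max(3+18, 5+6, 18+3, 17+0) = 21
r[5] = max(3+21, 5+18, 18+6, 17+3, 22+0) = 24
r[6] = max(3+24, 5+21, 18+18, 17+6, 22+3, 26+0) = 36
r[7] = max(3+36, 5+24, 18+21, …, 26+3, 34+0) = 39
r[8] = max(3+39, 5+36, 18+24, …, 34+3, 20+0) = 42
r[9] = max(3+42, 5+39, 18+36, …, 20+3, 56+0) = 56
r[10] = max(3+56, 5+42, 18+39, …, 56+3, 39+0) = 59
r[11] = max(3+59, 5+56, 18+42, …, 39+3, 68+0) = 68
Best is to sell the whole 11-meter piece uncut for $68.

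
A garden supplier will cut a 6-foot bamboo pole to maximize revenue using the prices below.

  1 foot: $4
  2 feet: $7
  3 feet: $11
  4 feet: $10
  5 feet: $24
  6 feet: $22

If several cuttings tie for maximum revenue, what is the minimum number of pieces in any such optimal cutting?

Consider every possible first cut. r[k] is the best of p[i]+r[k−i] over all sellable i≤k.
r[1] = 4
r[2] = 8  (first piece 1, then r[1]=4)
r[3] = 12  (first piece 1, then r[2]=8)
r[4] = 16  (first piece 1, then r[3]=12)
r[5] = 24
r[6] = 28  (first piece 1, then r[5]=24)
Maximum revenue is $28.
Now minimize piece count subject to staying optimal: for each k, pieces[k] = 1 + min over i with p[i]+r[k−i]=r[k] of pieces[k−i].
pieces[3] = 3
pieces[4] = 4
pieces[5] = 1
pieces[6] = 2

2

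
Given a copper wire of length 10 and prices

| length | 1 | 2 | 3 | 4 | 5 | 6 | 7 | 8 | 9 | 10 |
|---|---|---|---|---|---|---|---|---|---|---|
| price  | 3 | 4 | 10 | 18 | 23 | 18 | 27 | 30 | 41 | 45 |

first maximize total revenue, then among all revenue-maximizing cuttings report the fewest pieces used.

Build r[k] bottom-up: r[k] = max over allowed piece i of (p[i] + r[k−i]).
r[1] = 3
r[2] = max(3+3, 4+0) = 6
r[3] = max(3+6, 4+3, 10+0) = 10
r[4] = max(3+10, 4+6, 10+3, 18+0) = 18
r[5] = max(3+18, 4+10, 10+6, 18+3, 23+0) = 23
r[6] = max(3+23, 4+18, 10+10, 18+6, 23+3, 18+0) = 26
r[7] = max(3+26, 4+23, 10+18, …, 18+3, 27+0) = 29
r[8] = max(3+29, 4+26, 10+23, …, 27+3, 30+0) = 36
r[9] = max(3+36, 4+29, 10+26, …, 30+3, 41+0) = 41
r[10] = max(3+41, 4+36, 10+29, …, 41+3, 45+0) = 46
Maximum revenue is €46.
Now minimize piece count subject to staying optimal: for each k, pieces[k] = 1 + min over i with p[i]+r[k−i]=r[k] of pieces[k−i].
pieces[7] = 3
pieces[8] = 2
pieces[9] = 1
pieces[10] = 2

2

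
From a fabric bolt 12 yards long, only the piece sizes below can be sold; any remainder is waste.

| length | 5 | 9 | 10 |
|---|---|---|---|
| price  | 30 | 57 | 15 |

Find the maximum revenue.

60

Let best[k] be the best obtainable value from length k. For each k, try every first piece i and keep the best of price[i] + best[k−i].
best[1] = 0
best[2] = 0
best[3] = 0
best[4] = 0
best[5] = 30
best[6] = 30
best[7] = 30
best[8] = 30
best[9] = 57
best[10] = 60  (first piece 5, then best[5]=30)
best[11] = 60
best[12] = 60
One optimal cutting: pieces 5 + 5 with 2 yards of scrap → $60.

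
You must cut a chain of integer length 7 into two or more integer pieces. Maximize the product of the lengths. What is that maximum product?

12

Fill P[k] for k=2..7: at each k try every first piece i and multiply by the better of (k−i) uncut or P[k−i].
P[2] = 1×max(1,0) = 1×1 = 1
P[3] = max(1×2, 2×1) = 2
P[4] = max(1×3, 2×2, 3×1) = 4
P[5] = max(1×4, 2×3, 3×2, 4×1) = 6
P[6] = max(1×6, 2×4, 3×3, 4×2, 5×1) = 9
P[7] = max(1×9, 2×6, 3×4, 4×3, 5×2, 6×1) = 12
One optimal split: 3 + 2 + 2; product 3×2×2 = 12.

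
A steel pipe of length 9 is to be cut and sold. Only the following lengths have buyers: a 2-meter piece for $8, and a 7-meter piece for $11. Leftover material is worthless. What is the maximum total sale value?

Consider every possible first cut. r[k] is the best of p[i]+r[k−i] over all sellable i≤k.
r[1] = 0
r[2] = 8
r[3] = 8
r[4] = 16  (first piece 2, then r[2]=8)
r[5] = 16
r[6] = 24  (first piece 2, then r[4]=16)
r[7] = 24
r[8] = 32  (first piece 2, then r[6]=24)
r[9] = 32
One optimal cutting: pieces 2 + 2 + 2 + 2 with 1 meter of scrap → $32.

32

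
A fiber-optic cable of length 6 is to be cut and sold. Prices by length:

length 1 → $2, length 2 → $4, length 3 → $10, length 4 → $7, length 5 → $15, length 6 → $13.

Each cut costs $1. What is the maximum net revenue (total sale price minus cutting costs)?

Let v[k] be the best obtainable value from length k. For each k, try every first piece i and keep the best of price[i] + v[k−i] minus the 1 cut fee when i<k.
v[1] = 2
v[2] = 4
v[3] = 10
v[4] = 11  (first piece 1, then v[3]=10)
v[5] = 15
v[6] = 19  (first piece 3, then v[3]=10)
One optimal plan: pieces 3 + 3 (1 cut) → $20 − $1 = $19.

19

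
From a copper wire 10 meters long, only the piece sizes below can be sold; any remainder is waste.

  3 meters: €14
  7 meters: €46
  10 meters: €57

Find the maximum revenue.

Let best[k] be the best obtainable value from length k. For each k, try every first piece i and keep the best of price[i] + best[k−i].
best[1] = 0
best[2] = 0
best[3] = 14
best[4] = 14
best[5] = 14
best[6] = 28  (first piece 3, then best[3]=14)
best[7] = max(14+14, 46+0) = 46
best[8] = max(14+14, 46+0) = 46
best[9] = max(14+28, 46+0) = 46
best[10] = max(14+46, 46+14, 57+0) = 60
One optimal cutting: 7 + 3 → €60.

60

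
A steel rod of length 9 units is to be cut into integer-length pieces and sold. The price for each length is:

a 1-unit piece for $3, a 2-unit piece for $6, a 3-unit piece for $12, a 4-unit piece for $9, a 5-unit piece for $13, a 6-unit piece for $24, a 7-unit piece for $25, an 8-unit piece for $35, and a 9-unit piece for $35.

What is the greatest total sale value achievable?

38

Let r[k] be the best obtainable value from length k. For each k, try every first piece i and keep the best of price[i] + r[k−i].
r[1] = 3
r[2] = max(3+3, 6+0) = 6
r[3] = max(3+6, 6+3, 12+0) = 12
r[4] = max(3+12, 6+6, 12+3, 9+0) = 15
r[5] = max(3+15, 6+12, 12+6, 9+3, 13+0) = 18
r[6] = max(3+18, 6+15, 12+12, 9+6, 13+3, 24+0) = 24
r[7] = max(3+24, 6+18, 12+15, …, 24+3, 25+0) = 27
r[8] = max(3+27, 6+24, 12+18, …, 25+3, 35+0) = 35
r[9] = max(3+35, 6+27, 12+24, …, 35+3, 35+0) = 38
One optimal cutting: 8 + 1 → $35 + $3 = $38.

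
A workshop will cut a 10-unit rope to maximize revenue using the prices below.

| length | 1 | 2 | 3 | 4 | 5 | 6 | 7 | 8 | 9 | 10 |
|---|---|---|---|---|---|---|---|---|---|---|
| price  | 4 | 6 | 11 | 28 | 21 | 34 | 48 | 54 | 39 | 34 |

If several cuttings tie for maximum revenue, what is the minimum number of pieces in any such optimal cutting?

4

Consider every possible first cut. r[k] is the best of p[i]+r[k−i] over all sellable i≤k.
r[1] = 4
r[2] = 8  (first piece 1, then r[1]=4)
r[3] = 12  (first piece 1, then r[2]=8)
r[4] = 28
r[5] = 32  (first piece 1, then r[4]=28)
r[6] = 36  (first piece 1, then r[5]=32)
r[7] = 48
r[8] = 56  (first piece 4, then r[4]=28)
r[9] = 60  (first piece 1, then r[8]=56)
r[10] = 64  (first piece 1, then r[9]=60)
Maximum revenue is $64.
Now minimize piece count subject to staying optimal: for each k, pieces[k] = 1 + min over i with p[i]+r[k−i]=r[k] of pieces[k−i].
pieces[7] = 1
pieces[8] = 2
pieces[9] = 3
pieces[10] = 4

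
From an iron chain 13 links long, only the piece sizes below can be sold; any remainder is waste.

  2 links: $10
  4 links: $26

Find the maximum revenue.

78

Build f[k] bottom-up: f[k] = max over allowed piece i of (p[i] + f[k−i]).
f[1] = 0
f[2] = 10
f[3] = 10
f[4] = max(10+10, 26+0) = 26
f[5] = max(10+10, 26+0) = 26
f[6] = max(10+26, 26+10) = 36
f[7] = max(10+26, 26+10) = 36
f[8] = max(10+36, 26+26) = 52
f[9] = max(10+36, 26+26) = 52
f[10] = max(10+52, 26+36) = 62
f[11] = max(10+52, 26+36) = 62
f[12] = max(10+62, 26+52) = 78
f[13] = max(10+62, 26+52) = 78
One optimal cutting: pieces 4 + 4 + 4 with 1 link of scrap → $78.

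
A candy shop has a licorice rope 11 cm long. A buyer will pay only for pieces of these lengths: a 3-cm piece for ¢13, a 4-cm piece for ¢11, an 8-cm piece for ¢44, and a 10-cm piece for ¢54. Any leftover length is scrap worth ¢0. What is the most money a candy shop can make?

Consider every possible first cut. r[k] is the best of p[i]+r[k−i] over all sellable i≤k.
r[1] = 0
r[2] = 0
r[3] = 13
r[4] = max(13+0, 11+0) = 13
r[5] = max(13+0, 11+0) = 13
r[6] = max(13+13, 11+0) = 26
r[7] = max(13+13, 11+13) = 26
r[8] = max(13+13, 11+13, 44+0) = 44
r[9] = max(13+26, 11+13, 44+0) = 44
r[10] = max(13+26, 11+26, 44+0, 54+0) = 54
r[11] = max(13+44, 11+26, 44+13, 54+0) = 57
One optimal cutting: 8 + 3 → ¢57.

57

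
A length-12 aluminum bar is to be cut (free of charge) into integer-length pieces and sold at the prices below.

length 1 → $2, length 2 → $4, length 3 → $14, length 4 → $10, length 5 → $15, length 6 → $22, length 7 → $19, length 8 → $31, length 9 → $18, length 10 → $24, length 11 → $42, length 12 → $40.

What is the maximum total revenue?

56

Let best[k] be the best obtainable value from length k. For each k, try every first piece i and keep the best of price[i] + best[k−i].
best[1] = 2
best[2] = 4  (first piece 1, then best[1]=2)
best[3] = 14
best[4] = 16  (first piece 1, then best[3]=14)
best[5] = 18  (first piece 1, then best[4]=16)
best[6] = 28  (first piece 3, then best[3]=14)
best[7] = 30  (first piece 1, then best[6]=28)
best[8] = 32  (first piece 1, then best[7]=30)
best[9] = 42  (first piece 3, then best[6]=28)
best[10] = 44  (first piece 1, then best[9]=42)
best[11] = 46  (first piece 1, then best[10]=44)
best[12] = 56  (first piece 3, then best[9]=42)
One optimal cutting: 3 + 3 + 3 + 3 → $14 + $14 + $14 + $14 = $56.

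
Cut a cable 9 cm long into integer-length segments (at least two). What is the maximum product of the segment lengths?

Let g[k] be the best product for length k (with at least one cut). For each first piece i, the rest contributes max(k−i, g[k−i]).
g[2] = 1*max(1,0) = 1*1 = 1
g[3] = 1*max(2,1) = 1*2 = 2
g[4] = 2*max(2,1) = 2*2 = 4
g[5] = 2*max(3,2) = 2*3 = 6
g[6] = 3*max(3,2) = 3*3 = 9
g[7] = 2*max(5,6) = 2*6 = 12
g[8] = 2*max(6,9) = 2*9 = 18
g[9] = 3*max(6,9) = 3*9 = 27
One optimal split: 3 + 3 + 3; product 3*3*3 = 27.

27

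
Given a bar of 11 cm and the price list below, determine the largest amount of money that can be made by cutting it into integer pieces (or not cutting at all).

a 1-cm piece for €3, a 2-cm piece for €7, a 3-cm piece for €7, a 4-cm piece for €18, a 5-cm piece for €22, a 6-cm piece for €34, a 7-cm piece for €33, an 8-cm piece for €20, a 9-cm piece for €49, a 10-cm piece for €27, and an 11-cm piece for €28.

Let r[k] be the best obtainable value from length k. For each k, try every first piece i and keep the best of price[i] + r[k−i].
r[1] = 3
r[2] = max(3+3, 7+0) = 7
r[3] = max(3+7, 7+3, 7+0) = 10
r[4] = max(3+10, 7+7, 7+3, 18+0) = 18
r[5] = max(3+18, 7+10, 7+7, 18+3, 22+0) = 22
r[6] = max(3+22, 7+18, 7+10, 18+7, 22+3, 34+0) = 34
r[7] = max(3+34, 7+22, 7+18, …, 34+3, 33+0) = 37
r[8] = max(3+37, 7+34, 7+22, …, 33+3, 20+0) = 41
r[9] = max(3+41, 7+37, 7+34, …, 20+3, 49+0) = 49
r[10] = max(3+49, 7+41, 7+37, …, 49+3, 27+0) = 52
r[11] = max(3+52, 7+49, 7+41, …, 27+3, 28+0) = 56
One optimal cutting: 9 + 2 → €49 + €7 = €56.

56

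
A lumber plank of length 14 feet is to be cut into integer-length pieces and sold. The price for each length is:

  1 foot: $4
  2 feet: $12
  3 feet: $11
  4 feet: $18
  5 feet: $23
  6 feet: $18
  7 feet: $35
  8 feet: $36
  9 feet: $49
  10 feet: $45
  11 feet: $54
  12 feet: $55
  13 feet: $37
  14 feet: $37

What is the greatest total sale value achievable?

84

Let v[k] be the best obtainable value from length k. For each k, try every first piece i and keep the best of price[i] + v[k−i].
v[1] = 4
v[2] = 12
v[3] = 16  (first piece 1, then v[2]=12)
v[4] = 24  (first piece 2, then v[2]=12)
v[5] = 28  (first piece 1, then v[4]=24)
v[6] = 36  (first piece 2, then v[4]=24)
v[7] = 40  (first piece 1, then v[6]=36)
v[8] = 48  (first piece 2, then v[6]=36)
v[9] = 52  (first piece 1, then v[8]=48)
v[10] = 60  (first piece 2, then v[8]=48)
v[11] = 64  (first piece 1, then v[10]=60)
v[12] = 72  (first piece 2, then v[10]=60)
v[13] = 76  (first piece 1, then v[12]=72)
v[14] = 84  (first piece 2, then v[12]=72)
One optimal cutting: 2 + 2 + 2 + 2 + 2 + 2 + 2 → $12 + $12 + $12 + $12 + $12 + $12 + $12 = $84.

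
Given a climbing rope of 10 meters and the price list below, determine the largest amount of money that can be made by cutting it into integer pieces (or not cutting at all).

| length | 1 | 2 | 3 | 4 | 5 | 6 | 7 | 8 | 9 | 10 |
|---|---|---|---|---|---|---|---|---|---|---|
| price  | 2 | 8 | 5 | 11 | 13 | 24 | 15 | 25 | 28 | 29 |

40

Consider every possible first cut. r[k] is the best of p[i]+r[k−i] over all sellable i≤k.
r[1] = 2
r[2] = 8
r[3] = 10  (first piece 1, then r[2]=8)
r[4] = 16  (first piece 2, then r[2]=8)
r[5] = 18  (first piece 1, then r[4]=16)
r[6] = 24  (first piece 2, then r[4]=16)
r[7] = 26  (first piece 1, then r[6]=24)
r[8] = 32  (first piece 2, then r[6]=24)
r[9] = 34  (first piece 1, then r[8]=32)
r[10] = 40  (first piece 2, then r[8]=32)
One optimal cutting: 2 + 2 + 2 + 2 + 2 → €8 + €8 + €8 + €8 + €8 = €40.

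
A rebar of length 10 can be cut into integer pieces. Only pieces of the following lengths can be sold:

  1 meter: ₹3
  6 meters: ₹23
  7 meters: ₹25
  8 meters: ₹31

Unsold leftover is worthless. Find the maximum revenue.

37

Consider every possible first cut. f[k] is the best of p[i]+f[k−i] over all sellable i≤k.
f[1] = 3
f[2] = 6  (first piece 1, then f[1]=3)
f[3] = 9  (first piece 1, then f[2]=6)
f[4] = 12  (first piece 1, then f[3]=9)
f[5] = 15  (first piece 1, then f[4]=12)
f[6] = max(3+15, 23+0) = 23
f[7] = max(3+23, 23+3, 25+0) = 26
f[8] = max(3+26, 23+6, 25+3, 31+0) = 31
f[9] = max(3+31, 23+9, 25+6, 31+3) = 34
f[10] = max(3+34, 23+12, 25+9, 31+6) = 37
One optimal cutting: 8 + 1 + 1 → ₹37.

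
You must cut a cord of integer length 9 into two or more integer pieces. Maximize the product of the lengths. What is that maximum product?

Define P[k] = max over 1≤i<k of i · max(k−i, P[k−i]); the inner max lets the remainder stay uncut if that's better.
P[2] = 1·max(1,0) = 1·1 = 1
P[3] = 1·max(2,1) = 1·2 = 2
P[4] = 2·max(2,1) = 2·2 = 4
P[5] = 2·max(3,2) = 2·3 = 6
P[6] = 3·max(3,2) = 3·3 = 9
P[7] = 2·max(5,6) = 2·6 = 12
P[8] = 2·max(6,9) = 2·9 = 18
P[9] = 3·max(6,9) = 3·9 = 27
One optimal split: 3 + 3 + 3; product 3·3·3 = 27.

27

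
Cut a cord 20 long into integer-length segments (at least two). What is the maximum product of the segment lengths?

1458

Let f[k] be the best product for length k (with at least one cut). For each first piece i, the rest contributes max(k−i, f[k−i]).
f[2] = 1·max(1,0) = 1·1 = 1
f[3] = max(1·2, 2·1) = 2
f[4] = max(1·3, 2·2, 3·1) = 4
f[5] = max(1·4, 2·3, 3·2, 4·1) = 6
f[6] = max(1·6, 2·4, 3·3, 4·2, 5·1) = 9
f[7] = max(1·9, 2·6, 3·4, 4·3, 5·2, 6·1) = 12
f[8] = max(1·12, 2·9, 3·6, …, 6·2, 7·1) = 18
f[9] = max(1·18, 2·12, 3·9, …, 7·2, 8·1) = 27
f[10] = max(1·27, 2·18, 3·12, …, 8·2, 9·1) = 36
f[11] = max(1·36, 2·27, 3·18, …, 9·2, 10·1) = 54
f[12] = max(1·54, 2·36, 3·27, …, 10·2, 11·1) = 81
f[13] = max(1·81, 2·54, 3·36, …, 11·2, 12·1) = 108
f[14] = max(1·108, 2·81, 3·54, …, 12·2, 13·1) = 162
f[15] = max(1·162, 2·108, 3·81, …, 13·2, 14·1) = 243
f[16] = max(1·243, 2·162, 3·108, …, 14·2, 15·1) = 324
f[17] = max(1·324, 2·243, 3·162, …, 15·2, 16·1) = 486
f[18] = max(1·486, 2·324, 3·243, …, 16·2, 17·1) = 729
f[19] = max(1·729, 2·486, 3·324, …, 17·2, 18·1) = 972
f[20] = max(1·972, 2·729, 3·486, …, 18·2, 19·1) = 1458
One optimal split: 3 + 3 + 3 + 3 + 3 + 3 + 2; product 3·3·3·3·3·3·2 = 1458.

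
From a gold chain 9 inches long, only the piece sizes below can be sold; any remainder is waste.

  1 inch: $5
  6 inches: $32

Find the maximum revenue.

47

Consider every possible first cut. best[k] is the best of p[i]+best[k−i] over all sellable i≤k.
best[1] = 5
best[2] = 10  (first piece 1, then best[1]=5)
best[3] = 15  (first piece 1, then best[2]=10)
best[4] = 20  (first piece 1, then best[3]=15)
best[5] = 25  (first piece 1, then best[4]=20)
best[6] = max(5+25, 32+0) = 32
best[7] = max(5+32, 32+5) = 37
best[8] = max(5+37, 32+10) = 42
best[9] = max(5+42, 32+15) = 47
One optimal cutting: 6 + 1 + 1 + 1 → $47.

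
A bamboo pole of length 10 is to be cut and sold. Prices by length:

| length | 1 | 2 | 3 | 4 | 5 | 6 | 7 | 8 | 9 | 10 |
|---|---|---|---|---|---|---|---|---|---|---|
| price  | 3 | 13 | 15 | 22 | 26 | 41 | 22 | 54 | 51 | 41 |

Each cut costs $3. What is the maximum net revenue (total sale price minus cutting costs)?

64

Build v[k] bottom-up: v[k] = max over allowed piece i of (p[i] + v[k−i]) − 3 per cut.
v[1] = 3
v[2] = max(3+3-3, 13+0) = 13
v[3] = max(3+13-3, 13+3-3, 15+0) = 15
v[4] = max(3+15-3, 13+13-3, 15+3-3, 22+0) = 23
v[5] = max(3+23-3, 13+15-3, 15+13-3, 22+3-3, 26+0) = 26
v[6] = max(3+26-3, 13+23-3, 15+15-3, 22+13-3, 26+3-3, 41+0) = 41
v[7] = max(3+41-3, 13+26-3, 15+23-3, …, 41+3-3, 22+0) = 41
v[8] = max(3+41-3, 13+41-3, 15+26-3, …, 22+3-3, 54+0) = 54
v[9] = max(3+54-3, 13+41-3, 15+41-3, …, 54+3-3, 51+0) = 54
v[10] = max(3+54-3, 13+54-3, 15+41-3, …, 51+3-3, 41+0) = 64
One optimal plan: pieces 8 + 2 (1 cut) → $67 − $3 = $64.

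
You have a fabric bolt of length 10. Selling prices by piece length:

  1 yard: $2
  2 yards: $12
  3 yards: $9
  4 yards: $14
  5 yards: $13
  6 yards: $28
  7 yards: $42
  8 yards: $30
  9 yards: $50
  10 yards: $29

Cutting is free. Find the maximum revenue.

60

Consider every possible first cut. r[k] is the best of p[i]+r[k−i] over all sellable i≤k.
r[1] = 2
r[2] = 12
r[3] = 14  (first piece 1, then r[2]=12)
r[4] = 24  (first piece 2, then r[2]=12)
r[5] = 26  (first piece 1, then r[4]=24)
r[6] = 36  (first piece 2, then r[4]=24)
r[7] = 42
r[8] = 48  (first piece 2, then r[6]=36)
r[9] = 54  (first piece 2, then r[7]=42)
r[10] = 60  (first piece 2, then r[8]=48)
One optimal cutting: 2 + 2 + 2 + 2 + 2 → $12 + $12 + $12 + $12 + $12 = $60.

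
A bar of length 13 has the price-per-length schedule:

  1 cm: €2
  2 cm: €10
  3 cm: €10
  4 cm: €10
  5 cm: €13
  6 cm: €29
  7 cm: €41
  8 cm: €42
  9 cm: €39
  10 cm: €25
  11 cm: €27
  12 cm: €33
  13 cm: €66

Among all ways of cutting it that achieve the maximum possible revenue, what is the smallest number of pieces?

4

Let r[k] be the best obtainable value from length k. For each k, try every first piece i and keep the best of price[i] + r[k−i].
r[1] = 2
r[2] = max(2+2, 10+0) = 10
r[3] = max(2+10, 10+2, 10+0) = 12
r[4] = max(2+12, 10+10, 10+2, 10+0) = 20
r[5] = max(2+20, 10+12, 10+10, 10+2, 13+0) = 22
r[6] = max(2+22, 10+20, 10+12, 10+10, 13+2, 29+0) = 30
r[7] = max(2+30, 10+22, 10+20, …, 29+2, 41+0) = 41
r[8] = max(2+41, 10+30, 10+22, …, 41+2, 42+0) = 43
r[9] = max(2+43, 10+41, 10+30, …, 42+2, 39+0) = 51
r[10] = max(2+51, 10+43, 10+41, …, 39+2, 25+0) = 53
r[11] = max(2+53, 10+51, 10+43, …, 25+2, 27+0) = 61
r[12] = max(2+61, 10+53, 10+51, …, 27+2, 33+0) = 63
r[13] = max(2+63, 10+61, 10+53, …, 33+2, 66+0) = 71
Maximum revenue is €71.
Now minimize piece count subject to staying optimal: for each k, pieces[k] = 1 + min over i with p[i]+r[k−i]=r[k] of pieces[k−i].
pieces[10] = 3
pieces[11] = 3
pieces[12] = 4
pieces[13] = 4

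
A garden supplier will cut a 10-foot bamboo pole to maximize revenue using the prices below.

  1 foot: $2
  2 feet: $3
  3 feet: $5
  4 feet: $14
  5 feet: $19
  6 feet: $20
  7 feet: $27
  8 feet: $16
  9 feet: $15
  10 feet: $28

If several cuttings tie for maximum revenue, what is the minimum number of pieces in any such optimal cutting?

2

Consider every possible first cut. r[k] is the best of p[i]+r[k−i] over all sellable i≤k.
r[1] = 2
r[2] = max(2+2, 3+0) = 4
r[3] = max(2+4, 3+2, 5+0) = 6
r[4] = max(2+6, 3+4, 5+2, 14+0) = 14
r[5] = max(2+14, 3+6, 5+4, 14+2, 19+0) = 19
r[6] = max(2+19, 3+14, 5+6, 14+4, 19+2, 20+0) = 21
r[7] = max(2+21, 3+19, 5+14, …, 20+2, 27+0) = 27
r[8] = max(2+27, 3+21, 5+19, …, 27+2, 16+0) = 29
r[9] = max(2+29, 3+27, 5+21, …, 16+2, 15+0) = 33
r[10] = max(2+33, 3+29, 5+27, …, 15+2, 28+0) = 38
Maximum revenue is $38.
Now minimize piece count subject to staying optimal: for each k, pieces[k] = 1 + min over i with p[i]+r[k−i]=r[k] of pieces[k−i].
pieces[7] = 1
pieces[8] = 2
pieces[9] = 2
pieces[10] = 2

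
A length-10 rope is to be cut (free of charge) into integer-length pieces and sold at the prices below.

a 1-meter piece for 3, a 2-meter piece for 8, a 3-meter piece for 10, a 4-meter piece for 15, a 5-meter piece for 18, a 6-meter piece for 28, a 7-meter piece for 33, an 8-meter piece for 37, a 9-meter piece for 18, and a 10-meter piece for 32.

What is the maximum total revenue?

Let R[k] be the best obtainable value from length k. For each k, try every first piece i and keep the best of price[i] + R[k−i].
R[1] = 3
R[2] = max(3+3, 8+0) = 8
R[3] = max(3+8, 8+3, 10+0) = 11
R[4] = max(3+11, 8+8, 10+3, 15+0) = 16
R[5] = max(3+16, 8+11, 10+8, 15+3, 18+0) = 19
R[6] = max(3+19, 8+16, 10+11, 15+8, 18+3, 28+0) = 28
R[7] = max(3+28, 8+19, 10+16, …, 28+3, 33+0) = 33
R[8] = max(3+33, 8+28, 10+19, …, 33+3, 37+0) = 37
R[9] = max(3+37, 8+33, 10+28, …, 37+3, 18+0) = 41
R[10] = max(3+41, 8+37, 10+33, …, 18+3, 32+0) = 45
One optimal cutting: 8 + 2 → 37 + 8 = 45.

45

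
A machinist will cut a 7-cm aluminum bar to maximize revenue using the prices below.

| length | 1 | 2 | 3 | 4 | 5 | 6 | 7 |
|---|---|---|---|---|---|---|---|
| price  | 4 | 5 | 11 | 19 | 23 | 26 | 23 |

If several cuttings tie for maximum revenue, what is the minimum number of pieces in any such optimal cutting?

3

Consider every possible first cut. r[k] is the best of p[i]+r[k−i] over all sellable i≤k.
r[1] = 4
r[2] = 8  (first piece 1, then r[1]=4)
r[3] = 12  (first piece 1, then r[2]=8)
r[4] = 19
r[5] = 23  (first piece 1, then r[4]=19)
r[6] = 27  (first piece 1, then r[5]=23)
r[7] = 31  (first piece 1, then r[6]=27)
Maximum revenue is $31.
Now minimize piece count subject to staying optimal: for each k, pieces[k] = 1 + min over i with p[i]+r[k−i]=r[k] of pieces[k−i].
pieces[4] = 1
pieces[5] = 1
pieces[6] = 2
pieces[7] = 3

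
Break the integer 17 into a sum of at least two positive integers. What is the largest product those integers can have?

486

Fill g[k] for k=2..17: at each k try every first piece i and multiply by the better of (k−i) uncut or g[k−i].
g[2] = 1*max(1,0) = 1*1 = 1
g[3] = 1*max(2,1) = 1*2 = 2
g[4] = 2*max(2,1) = 2*2 = 4
g[5] = 2*max(3,2) = 2*3 = 6
g[6] = 3*max(3,2) = 3*3 = 9
g[7] = 2*max(5,6) = 2*6 = 12
g[8] = 2*max(6,9) = 2*9 = 18
g[9] = 3*max(6,9) = 3*9 = 27
g[10] = 2*max(8,18) = 2*18 = 36
g[11] = 2*max(9,27) = 2*27 = 54
g[12] = 3*max(9,27) = 3*27 = 81
g[13] = 2*max(11,54) = 2*54 = 108
g[14] = 2*max(12,81) = 2*81 = 162
g[15] = 3*max(12,81) = 3*81 = 243
g[16] = 2*max(14,162) = 2*162 = 324
g[17] = 2*max(15,243) = 2*243 = 486
One optimal split: 3 + 3 + 3 + 3 + 3 + 2; product 3*3*3*3*3*2 = 486.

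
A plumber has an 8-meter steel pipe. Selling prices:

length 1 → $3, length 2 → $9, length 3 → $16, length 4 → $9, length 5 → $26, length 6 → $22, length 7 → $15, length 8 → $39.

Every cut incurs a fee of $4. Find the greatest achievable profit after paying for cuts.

39

Consider every possible first cut. net[k] is the best of p[i]+net[k−i] over all sellable i≤k, charging 4 whenever i<k.
net[1] = 3
net[2] = max(3+3-4, 9+0) = 9
net[3] = max(3+9-4, 9+3-4, 16+0) = 16
net[4] = max(3+16-4, 9+9-4, 16+3-4, 9+0) = 15
net[5] = max(3+15-4, 9+16-4, 16+9-4, 9+3-4, 26+0) = 26
net[6] = max(3+26-4, 9+15-4, 16+16-4, 9+9-4, 26+3-4, 22+0) = 28
net[7] = max(3+28-4, 9+26-4, 16+15-4, …, 22+3-4, 15+0) = 31
net[8] = max(3+31-4, 9+28-4, 16+26-4, …, 15+3-4, 39+0) = 39
Best is to make no cuts and sell whole for $39.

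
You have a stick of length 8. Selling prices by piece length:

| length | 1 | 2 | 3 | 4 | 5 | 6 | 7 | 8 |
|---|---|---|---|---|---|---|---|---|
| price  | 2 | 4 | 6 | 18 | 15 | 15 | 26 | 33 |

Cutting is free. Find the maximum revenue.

36

Let best[k] be the best obtainable value from length k. For each k, try every first piece i and keep the best of price[i] + best[k−i].
best[1] = 2
best[2] = max(2+2, 4+0) = 4
best[3] = max(2+4, 4+2, 6+0) = 6
best[4] = max(2+6, 4+4, 6+2, 18+0) = 18
best[5] = max(2+18, 4+6, 6+4, 18+2, 15+0) = 20
best[6] = max(2+20, 4+18, 6+6, 18+4, 15+2, 15+0) = 22
best[7] = max(2+22, 4+20, 6+18, …, 15+2, 26+0) = 26
best[8] = max(2+26, 4+22, 6+20, …, 26+2, 33+0) = 36
One optimal cutting: 4 + 4 → 18 + 18 = 36.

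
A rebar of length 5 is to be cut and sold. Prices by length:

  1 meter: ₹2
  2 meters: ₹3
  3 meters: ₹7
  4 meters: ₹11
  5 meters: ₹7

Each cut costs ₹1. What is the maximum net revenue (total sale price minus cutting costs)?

12

Let net[k] be the best obtainable value from length k. For each k, try every first piece i and keep the best of price[i] + net[k−i] minus the 1 cut fee when i<k.
net[1] = 2
net[2] = max(2+2-1, 3+0) = 3
net[3] = max(2+3-1, 3+2-1, 7+0) = 7
net[4] = max(2+7-1, 3+3-1, 7+2-1, 11+0) = 11
net[5] = max(2+11-1, 3+7-1, 7+3-1, 11+2-1, 7+0) = 12
One optimal plan: pieces 4 + 1 (1 cut) → ₹13 − ₹1 = ₹12.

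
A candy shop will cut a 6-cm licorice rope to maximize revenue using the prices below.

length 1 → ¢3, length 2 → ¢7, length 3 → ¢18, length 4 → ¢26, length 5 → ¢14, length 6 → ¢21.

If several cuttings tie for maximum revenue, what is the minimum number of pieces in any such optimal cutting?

2

Let r[k] be the best obtainable value from length k. For each k, try every first piece i and keep the best of price[i] + r[k−i].
r[1] = 3
r[2] = 7
r[3] = 18
r[4] = 26
r[5] = 29  (first piece 1, then r[4]=26)
r[6] = 36  (first piece 3, then r[3]=18)
Maximum revenue is ¢36.
Now minimize piece count subject to staying optimal: for each k, pieces[k] = 1 + min over i with p[i]+r[k−i]=r[k] of pieces[k−i].
pieces[3] = 1
pieces[4] = 1
pieces[5] = 2
pieces[6] = 2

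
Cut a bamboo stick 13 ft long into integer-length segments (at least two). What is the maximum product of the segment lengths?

Let m[k] be the best product for length k (with at least one cut). For each first piece i, the rest contributes max(k−i, m[k−i]).
Small cases: m[2]=1, m[3]=2, m[4]=4, m[5]=6, m[6]=9.
m[7] = 2·max(5,6) = 2·6 = 12
m[8] = 2·max(6,9) = 2·9 = 18
m[9] = 3·max(6,9) = 3·9 = 27
m[10] = 2·max(8,18) = 2·18 = 36
m[11] = 2·max(9,27) = 2·27 = 54
m[12] = 3·max(9,27) = 3·27 = 81
m[13] = 2·max(11,54) = 2·54 = 108
One optimal split: 3 + 3 + 3 + 2 + 2; product 3·3·3·2·2 = 108.

108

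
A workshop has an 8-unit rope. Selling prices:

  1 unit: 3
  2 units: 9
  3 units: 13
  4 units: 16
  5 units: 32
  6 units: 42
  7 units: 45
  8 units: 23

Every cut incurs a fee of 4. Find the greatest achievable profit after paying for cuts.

47

Build net[k] bottom-up: net[k] = max over allowed piece i of (p[i] + net[k−i]) − 4 per cut.
net[1] = 3
net[2] = 9
net[3] = 13
net[4] = 16
net[5] = 32
net[6] = 42
net[7] = 45
net[8] = 47  (first piece 2, then net[6]=42)
One optimal plan: pieces 6 + 2 (1 cut) → 51 − 4 = 47.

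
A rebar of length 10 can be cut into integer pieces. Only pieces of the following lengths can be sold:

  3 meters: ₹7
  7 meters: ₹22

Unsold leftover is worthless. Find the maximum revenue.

29

Consider every possible first cut. best[k] is the best of p[i]+best[k−i] over all sellable i≤k.
best[1] = 0
best[2] = 0
best[3] = 7
best[4] = 7
best[5] = 7
best[6] = 14  (first piece 3, then best[3]=7)
best[7] = max(7+7, 22+0) = 22
best[8] = max(7+7, 22+0) = 22
best[9] = max(7+14, 22+0) = 22
best[10] = max(7+22, 22+7) = 29
One optimal cutting: 7 + 3 → ₹29.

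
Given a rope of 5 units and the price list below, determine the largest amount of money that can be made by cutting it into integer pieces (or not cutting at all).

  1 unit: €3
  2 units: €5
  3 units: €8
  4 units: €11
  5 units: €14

15

Let R[k] be the best obtainable value from length k. For each k, try every first piece i and keep the best of price[i] + R[k−i].
R[1] = 3
R[2] = max(3+3, 5+0) = 6
R[3] = max(3+6, 5+3, 8+0) = 9
R[4] = max(3+9, 5+6, 8+3, 11+0) = 12
R[5] = max(3+12, 5+9, 8+6, 11+3, 14+0) = 15
One optimal cutting: 1 + 1 + 1 + 1 + 1 → €3 + €3 + €3 + €3 + €3 = €15.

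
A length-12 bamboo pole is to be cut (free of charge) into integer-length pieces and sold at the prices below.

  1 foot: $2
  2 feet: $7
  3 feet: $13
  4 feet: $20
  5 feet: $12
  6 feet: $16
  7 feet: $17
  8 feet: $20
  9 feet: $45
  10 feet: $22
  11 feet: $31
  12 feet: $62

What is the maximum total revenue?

Consider every possible first cut. best[k] is the best of p[i]+best[k−i] over all sellable i≤k.
best[1] = 2
best[2] = max(2+2, 7+0) = 7
best[3] = max(2+7, 7+2, 13+0) = 13
best[4] = max(2+13, 7+7, 13+2, 20+0) = 20
best[5] = max(2+20, 7+13, 13+7, 20+2, 12+0) = 22
best[6] = max(2+22, 7+20, 13+13, 20+7, 12+2, 16+0) = 27
best[7] = max(2+27, 7+22, 13+20, …, 16+2, 17+0) = 33
best[8] = max(2+33, 7+27, 13+22, …, 17+2, 20+0) = 40
best[9] = max(2+40, 7+33, 13+27, …, 20+2, 45+0) = 45
best[10] = max(2+45, 7+40, 13+33, …, 45+2, 22+0) = 47
best[11] = max(2+47, 7+45, 13+40, …, 22+2, 31+0) = 53
best[12] = max(2+53, 7+47, 13+45, …, 31+2, 62+0) = 62
Best is to sell the whole 12-foot piece uncut for $62.

62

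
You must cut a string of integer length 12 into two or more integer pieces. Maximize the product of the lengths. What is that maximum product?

Define prod[k] = max over 1≤i<k of i · max(k−i, prod[k−i]); the inner max lets the remainder stay uncut if that's better.
prod[2] = 1*max(1,0) = 1*1 = 1
prod[3] = max(1*2, 2*1) = 2
prod[4] = max(1*3, 2*2, 3*1) = 4
prod[5] = max(1*4, 2*3, 3*2, 4*1) = 6
prod[6] = max(1*6, 2*4, 3*3, 4*2, 5*1) = 9
prod[7] = max(1*9, 2*6, 3*4, 4*3, 5*2, 6*1) = 12
prod[8] = max(1*12, 2*9, 3*6, …, 6*2, 7*1) = 18
prod[9] = max(1*18, 2*12, 3*9, …, 7*2, 8*1) = 27
prod[10] = max(1*27, 2*18, 3*12, …, 8*2, 9*1) = 36
prod[11] = max(1*36, 2*27, 3*18, …, 9*2, 10*1) = 54
prod[12] = max(1*54, 2*36, 3*27, …, 10*2, 11*1) = 81
One optimal split: 3 + 3 + 3 + 3; product 3*3*3*3 = 81.

81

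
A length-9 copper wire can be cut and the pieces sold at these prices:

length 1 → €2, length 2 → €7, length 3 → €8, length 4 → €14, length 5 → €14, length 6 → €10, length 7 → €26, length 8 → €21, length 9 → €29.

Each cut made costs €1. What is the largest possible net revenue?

32

Consider every possible first cut. r[k] is the best of p[i]+r[k−i] over all sellable i≤k, charging 1 whenever i<k.
r[1] = 2
r[2] = 7
r[3] = 8  (first piece 1, then r[2]=7)
r[4] = 14
r[5] = 15  (first piece 1, then r[4]=14)
r[6] = 20  (first piece 2, then r[4]=14)
r[7] = 26
r[8] = 27  (first piece 1, then r[7]=26)
r[9] = 32  (first piece 2, then r[7]=26)
One optimal plan: pieces 7 + 2 (1 cut) → €33 − €1 = €32.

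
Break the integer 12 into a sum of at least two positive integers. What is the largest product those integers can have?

Fill g[k] for k=2..12: at each k try every first piece i and multiply by the better of (k−i) uncut or g[k−i].
Small cases: g[2]=1, g[3]=2, g[4]=4, g[5]=6, g[6]=9.
g[7] = 2×max(5,6) = 2×6 = 12
g[8] = 2×max(6,9) = 2×9 = 18
g[9] = 3×max(6,9) = 3×9 = 27
g[10] = 2×max(8,18) = 2×18 = 36
g[11] = 2×max(9,27) = 2×27 = 54
g[12] = 3×max(9,27) = 3×27 = 81
One optimal split: 3 + 3 + 3 + 3; product 3×3×3×3 = 81.

81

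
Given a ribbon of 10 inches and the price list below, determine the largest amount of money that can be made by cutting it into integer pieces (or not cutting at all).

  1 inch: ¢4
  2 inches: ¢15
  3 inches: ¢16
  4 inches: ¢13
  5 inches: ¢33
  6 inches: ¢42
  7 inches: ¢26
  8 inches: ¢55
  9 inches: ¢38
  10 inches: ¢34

Let R[k] be the best obtainable value from length k. For each k, try every first piece i and keep the best of price[i] + R[k−i].
R[1] = 4
R[2] = max(4+4, 15+0) = 15
R[3] = max(4+15, 15+4, 16+0) = 19
R[4] = max(4+19, 15+15, 16+4, 13+0) = 30
R[5] = max(4+30, 15+19, 16+15, 13+4, 33+0) = 34
R[6] = max(4+34, 15+30, 16+19, 13+15, 33+4, 42+0) = 45
R[7] = max(4+45, 15+34, 16+30, …, 42+4, 26+0) = 49
R[8] = max(4+49, 15+45, 16+34, …, 26+4, 55+0) = 60
R[9] = max(4+60, 15+49, 16+45, …, 55+4, 38+0) = 64
R[10] = max(4+64, 15+60, 16+49, …, 38+4, 34+0) = 75
One optimal cutting: 2 + 2 + 2 + 2 + 2 → ¢15 + ¢15 + ¢15 + ¢15 + ¢15 = ¢75.

75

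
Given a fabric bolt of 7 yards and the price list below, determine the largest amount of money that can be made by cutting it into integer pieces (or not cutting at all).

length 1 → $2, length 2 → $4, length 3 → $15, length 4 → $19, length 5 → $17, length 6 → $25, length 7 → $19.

34

Let r[k] be the best obtainable value from length k. For each k, try every first piece i and keep the best of price[i] + r[k−i].
r[1] = 2
r[2] = max(2+2, 4+0) = 4
r[3] = max(2+4, 4+2, 15+0) = 15
r[4] = max(2+15, 4+4, 15+2, 19+0) = 19
r[5] = max(2+19, 4+15, 15+4, 19+2, 17+0) = 21
r[6] = max(2+21, 4+19, 15+15, 19+4, 17+2, 25+0) = 30
r[7] = max(2+30, 4+21, 15+19, …, 25+2, 19+0) = 34
One optimal cutting: 4 + 3 → $19 + $15 = $34.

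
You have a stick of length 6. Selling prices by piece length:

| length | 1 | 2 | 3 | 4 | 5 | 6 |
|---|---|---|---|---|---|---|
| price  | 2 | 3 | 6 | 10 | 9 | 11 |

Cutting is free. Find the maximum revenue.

14

Let best[k] be the best obtainable value from length k. For each k, try every first piece i and keep the best of price[i] + best[k−i].
best[1] = 2
best[2] = max(2+2, 3+0) = 4
best[3] = max(2+4, 3+2, 6+0) = 6
best[4] = max(2+6, 3+4, 6+2, 10+0) = 10
best[5] = max(2+10, 3+6, 6+4, 10+2, 9+0) = 12
best[6] = max(2+12, 3+10, 6+6, 10+4, 9+2, 11+0) = 14
One optimal cutting: 4 + 1 + 1 → $10 + $2 + $2 = $14.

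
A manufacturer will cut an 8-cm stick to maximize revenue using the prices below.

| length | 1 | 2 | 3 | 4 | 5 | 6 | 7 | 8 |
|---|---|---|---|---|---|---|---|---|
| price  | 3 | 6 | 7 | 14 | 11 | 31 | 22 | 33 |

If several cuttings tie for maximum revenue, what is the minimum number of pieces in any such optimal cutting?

2

Consider every possible first cut. r[k] is the best of p[i]+r[k−i] over all sellable i≤k.
r[1] = 3
r[2] = max(3+3, 6+0) = 6
r[3] = max(3+6, 6+3, 7+0) = 9
r[4] = max(3+9, 6+6, 7+3, 14+0) = 14
r[5] = max(3+14, 6+9, 7+6, 14+3, 11+0) = 17
r[6] = max(3+17, 6+14, 7+9, 14+6, 11+3, 31+0) = 31
r[7] = max(3+31, 6+17, 7+14, …, 31+3, 22+0) = 34
r[8] = max(3+34, 6+31, 7+17, …, 22+3, 33+0) = 37
Maximum revenue is 37.
Now minimize piece count subject to staying optimal: for each k, pieces[k] = 1 + min over i with p[i]+r[k−i]=r[k] of pieces[k−i].
pieces[5] = 2
pieces[6] = 1
pieces[7] = 2
pieces[8] = 2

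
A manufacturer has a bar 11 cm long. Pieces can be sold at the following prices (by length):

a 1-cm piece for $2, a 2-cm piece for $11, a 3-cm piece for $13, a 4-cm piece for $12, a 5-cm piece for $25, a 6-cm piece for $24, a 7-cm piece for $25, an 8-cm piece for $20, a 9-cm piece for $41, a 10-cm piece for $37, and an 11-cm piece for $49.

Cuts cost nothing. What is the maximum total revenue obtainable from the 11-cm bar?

Build R[k] bottom-up: R[k] = max over allowed piece i of (p[i] + R[k−i]).
R[1] = 2
R[2] = max(2+2, 11+0) = 11
R[3] = max(2+11, 11+2, 13+0) = 13
R[4] = max(2+13, 11+11, 13+2, 12+0) = 22
R[5] = max(2+22, 11+13, 13+11, 12+2, 25+0) = 25
R[6] = max(2+25, 11+22, 13+13, 12+11, 25+2, 24+0) = 33
R[7] = max(2+33, 11+25, 13+22, …, 24+2, 25+0) = 36
R[8] = max(2+36, 11+33, 13+25, …, 25+2, 20+0) = 44
R[9] = max(2+44, 11+36, 13+33, …, 20+2, 41+0) = 47
R[10] = max(2+47, 11+44, 13+36, …, 41+2, 37+0) = 55
R[11] = max(2+55, 11+47, 13+44, …, 37+2, 49+0) = 58
One optimal cutting: 5 + 2 + 2 + 2 → $25 + $11 + $11 + $11 = $58.

58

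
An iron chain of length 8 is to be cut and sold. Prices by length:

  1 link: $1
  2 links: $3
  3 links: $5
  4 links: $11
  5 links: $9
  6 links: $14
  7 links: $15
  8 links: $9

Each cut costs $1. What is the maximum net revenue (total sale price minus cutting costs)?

21

Let net[k] be the best obtainable value from length k. For each k, try every first piece i and keep the best of price[i] + net[k−i] minus the 1 cut fee when i<k.
net[1] = 1
net[2] = max(1+1-1, 3+0) = 3
net[3] = max(1+3-1, 3+1-1, 5+0) = 5
net[4] = max(1+5-1, 3+3-1, 5+1-1, 11+0) = 11
net[5] = max(1+11-1, 3+5-1, 5+3-1, 11+1-1, 9+0) = 11
net[6] = max(1+11-1, 3+11-1, 5+5-1, 11+3-1, 9+1-1, 14+0) = 14
net[7] = max(1+14-1, 3+11-1, 5+11-1, …, 14+1-1, 15+0) = 15
net[8] = max(1+15-1, 3+14-1, 5+11-1, …, 15+1-1, 9+0) = 21
One optimal plan: pieces 4 + 4 (1 cut) → $22 − $1 = $21.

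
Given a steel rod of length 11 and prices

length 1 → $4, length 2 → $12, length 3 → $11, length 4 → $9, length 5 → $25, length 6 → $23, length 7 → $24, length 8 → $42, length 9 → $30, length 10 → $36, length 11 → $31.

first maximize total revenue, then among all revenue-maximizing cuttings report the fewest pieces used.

6

Build r[k] bottom-up: r[k] = max over allowed piece i of (p[i] + r[k−i]).
r[1] = 4
r[2] = 12
r[3] = 16  (first piece 1, then r[2]=12)
r[4] = 24  (first piece 2, then r[2]=12)
r[5] = 28  (first piece 1, then r[4]=24)
r[6] = 36  (first piece 2, then r[4]=24)
r[7] = 40  (first piece 1, then r[6]=36)
r[8] = 48  (first piece 2, then r[6]=36)
r[9] = 52  (first piece 1, then r[8]=48)
r[10] = 60  (first piece 2, then r[8]=48)
r[11] = 64  (first piece 1, then r[10]=60)
Maximum revenue is $64.
Now minimize piece count subject to staying optimal: for each k, pieces[k] = 1 + min over i with p[i]+r[k−i]=r[k] of pieces[k−i].
pieces[8] = 4
pieces[9] = 5
pieces[10] = 5
pieces[11] = 6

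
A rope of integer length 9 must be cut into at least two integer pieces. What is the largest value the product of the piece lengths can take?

Define P[k] = max over 1≤i<k of i · max(k−i, P[k−i]); the inner max lets the remainder stay uncut if that's better.
P[2] = 1·max(1,0) = 1·1 = 1
P[3] = 1·max(2,1) = 1·2 = 2
P[4] = 2·max(2,1) = 2·2 = 4
P[5] = 2·max(3,2) = 2·3 = 6
P[6] = 3·max(3,2) = 3·3 = 9
P[7] = 2·max(5,6) = 2·6 = 12
P[8] = 2·max(6,9) = 2·9 = 18
P[9] = 3·max(6,9) = 3·9 = 27
One optimal split: 3 + 3 + 3; product 3·3·3 = 27.

27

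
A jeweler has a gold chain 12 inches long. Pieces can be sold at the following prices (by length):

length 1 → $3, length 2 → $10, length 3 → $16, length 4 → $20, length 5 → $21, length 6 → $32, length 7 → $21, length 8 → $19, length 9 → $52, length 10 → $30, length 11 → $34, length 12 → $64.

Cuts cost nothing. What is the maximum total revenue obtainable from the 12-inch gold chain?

68

Let v[k] be the best obtainable value from length k. For each k, try every first piece i and keep the best of price[i] + v[k−i].
v[1] = 3
v[2] = max(3+3, 10+0) = 10
v[3] = max(3+10, 10+3, 16+0) = 16
v[4] = max(3+16, 10+10, 16+3, 20+0) = 20
v[5] = max(3+20, 10+16, 16+10, 20+3, 21+0) = 26
v[6] = max(3+26, 10+20, 16+16, 20+10, 21+3, 32+0) = 32
v[7] = max(3+32, 10+26, 16+20, …, 32+3, 21+0) = 36
v[8] = max(3+36, 10+32, 16+26, …, 21+3, 19+0) = 42
v[9] = max(3+42, 10+36, 16+32, …, 19+3, 52+0) = 52
v[10] = max(3+52, 10+42, 16+36, …, 52+3, 30+0) = 55
v[11] = max(3+55, 10+52, 16+42, …, 30+3, 34+0) = 62
v[12] = max(3+62, 10+55, 16+52, …, 34+3, 64+0) = 68
One optimal cutting: 9 + 3 → $52 + $16 = $68.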